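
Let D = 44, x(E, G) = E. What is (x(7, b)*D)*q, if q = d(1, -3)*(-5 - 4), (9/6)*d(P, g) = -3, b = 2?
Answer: 5544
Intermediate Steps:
d(P, g) = -2 (d(P, g) = (⅔)*(-3) = -2)
q = 18 (q = -2*(-5 - 4) = -2*(-9) = 18)
(x(7, b)*D)*q = (7*44)*18 = 308*18 = 5544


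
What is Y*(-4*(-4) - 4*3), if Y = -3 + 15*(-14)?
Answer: -852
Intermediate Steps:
Y = -213 (Y = -3 - 210 = -213)
Y*(-4*(-4) - 4*3) = -213*(-4*(-4) - 4*3) = -213*(16 - 12) = -213*4 = -852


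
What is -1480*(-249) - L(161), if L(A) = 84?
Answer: 368436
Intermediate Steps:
-1480*(-249) - L(161) = -1480*(-249) - 1*84 = 368520 - 84 = 368436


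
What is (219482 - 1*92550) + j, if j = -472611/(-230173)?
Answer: 29216791847/230173 ≈ 1.2693e+5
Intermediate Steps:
j = 472611/230173 (j = -472611*(-1/230173) = 472611/230173 ≈ 2.0533)
(219482 - 1*92550) + j = (219482 - 1*92550) + 472611/230173 = (219482 - 92550) + 472611/230173 = 126932 + 472611/230173 = 29216791847/230173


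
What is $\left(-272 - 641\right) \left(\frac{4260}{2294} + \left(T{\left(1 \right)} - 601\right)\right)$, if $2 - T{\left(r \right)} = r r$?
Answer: $\frac{626381910}{1147} \approx 5.461 \cdot 10^{5}$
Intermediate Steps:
$T{\left(r \right)} = 2 - r^{2}$ ($T{\left(r \right)} = 2 - r r = 2 - r^{2}$)
$\left(-272 - 641\right) \left(\frac{4260}{2294} + \left(T{\left(1 \right)} - 601\right)\right) = \left(-272 - 641\right) \left(\frac{4260}{2294} + \left(\left(2 - 1^{2}\right) - 601\right)\right) = - 913 \left(4260 \cdot \frac{1}{2294} + \left(\left(2 - 1\right) - 601\right)\right) = - 913 \left(\frac{2130}{1147} + \left(\left(2 - 1\right) - 601\right)\right) = - 913 \left(\frac{2130}{1147} + \left(1 - 601\right)\right) = - 913 \left(\frac{2130}{1147} - 600\right) = \left(-913\right) \left(- \frac{686070}{1147}\right) = \frac{626381910}{1147}$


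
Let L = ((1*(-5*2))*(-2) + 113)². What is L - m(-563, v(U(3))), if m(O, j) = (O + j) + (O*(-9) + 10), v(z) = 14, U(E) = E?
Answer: 13161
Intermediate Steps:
m(O, j) = 10 + j - 8*O (m(O, j) = (O + j) + (-9*O + 10) = (O + j) + (10 - 9*O) = 10 + j - 8*O)
L = 17689 (L = ((1*(-10))*(-2) + 113)² = (-10*(-2) + 113)² = (20 + 113)² = 133² = 17689)
L - m(-563, v(U(3))) = 17689 - (10 + 14 - 8*(-563)) = 17689 - (10 + 14 + 4504) = 17689 - 1*4528 = 17689 - 4528 = 13161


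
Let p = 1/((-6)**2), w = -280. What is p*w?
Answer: -70/9 ≈ -7.7778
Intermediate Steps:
p = 1/36 ≈ 0.027778
p*w = (1/36)*(-280) = -70/9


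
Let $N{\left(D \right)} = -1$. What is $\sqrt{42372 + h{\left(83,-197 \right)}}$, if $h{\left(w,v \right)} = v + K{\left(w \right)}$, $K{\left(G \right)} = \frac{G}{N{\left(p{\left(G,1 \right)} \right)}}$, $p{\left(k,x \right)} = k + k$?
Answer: $2 \sqrt{10523} \approx 205.16$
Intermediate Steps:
$p{\left(k,x \right)} = 2 k$
$K{\left(G \right)} = - G$ ($K{\left(G \right)} = \frac{G}{-1} = G \left(-1\right) = - G$)
$h{\left(w,v \right)} = v - w$
$\sqrt{42372 + h{\left(83,-197 \right)}} = \sqrt{42372 - 280} = \sqrt{42092} = 2 \sqrt{10523}$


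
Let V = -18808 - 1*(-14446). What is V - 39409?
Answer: -43771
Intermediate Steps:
V = -4362 (V = -18808 + 14446 = -4362)
V - 39409 = -4362 - 39409 = -43771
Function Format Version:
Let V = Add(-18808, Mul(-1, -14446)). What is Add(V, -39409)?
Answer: -43771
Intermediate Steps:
V = -4362 (V = Add(-18808, 14446) = -4362)
Add(V, -39409) = Add(-4362, -39409) = -43771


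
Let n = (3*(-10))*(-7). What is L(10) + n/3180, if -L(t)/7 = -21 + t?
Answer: 8169/106 ≈ 77.066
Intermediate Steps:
L(t) = 147 - 7*t (L(t) = -7*(-21 + t) = 147 - 7*t)
n = 210 (n = -30*(-7) = 210)
L(10) + n/3180 = (147 - 7*10) + 210/3180 = (147 - 70) + 210*(1/3180) = 77 + 7/106 = 8169/106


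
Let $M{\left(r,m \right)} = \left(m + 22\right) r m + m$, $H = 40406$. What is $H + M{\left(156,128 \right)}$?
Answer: $3035734$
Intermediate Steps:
$M{\left(r,m \right)} = m + m r \left(22 + m\right)$ ($M{\left(r,m \right)} = \left(22 + m\right) r m + m = r \left(22 + m\right) m + m = m r \left(22 + m\right) + m = m + m r \left(22 + m\right)$)
$H + M{\left(156,128 \right)} = 40406 + 128 \left(1 + 22 \cdot 156 + 128 \cdot 156\right) = 40406 + 128 \left(1 + 3432 + 19968\right) = 40406 + 128 \cdot 23401 = 40406 + 2995328 = 3035734$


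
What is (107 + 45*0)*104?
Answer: 11128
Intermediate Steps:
(107 + 45*0)*104 = (107 + 0)*104 = 107*104 = 11128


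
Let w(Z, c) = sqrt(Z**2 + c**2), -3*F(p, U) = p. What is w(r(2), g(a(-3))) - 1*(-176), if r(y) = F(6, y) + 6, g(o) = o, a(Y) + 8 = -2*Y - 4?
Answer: 176 + 2*sqrt(13) ≈ 183.21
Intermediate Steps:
a(Y) = -12 - 2*Y (a(Y) = -8 + (-2*Y - 4) = -8 + (-4 - 2*Y) = -12 - 2*Y)
F(p, U) = -p/3
r(y) = 4 (r(y) = -1/3*6 + 6 = -2 + 6 = 4)
w(r(2), g(a(-3))) - 1*(-176) = sqrt(4**2 + (-12 - 2*(-3))**2) - 1*(-176) = sqrt(16 + (-12 + 6)**2) + 176 = sqrt(16 + (-6)**2) + 176 = sqrt(16 + 36) + 176 = sqrt(52) + 176 = 2*sqrt(13) + 176 = 176 + 2*sqrt(13)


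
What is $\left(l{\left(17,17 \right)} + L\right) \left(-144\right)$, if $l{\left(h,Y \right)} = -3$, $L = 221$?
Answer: $-31392$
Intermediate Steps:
$\left(l{\left(17,17 \right)} + L\right) \left(-144\right) = \left(-3 + 221\right) \left(-144\right) = 218 \left(-144\right) = -31392$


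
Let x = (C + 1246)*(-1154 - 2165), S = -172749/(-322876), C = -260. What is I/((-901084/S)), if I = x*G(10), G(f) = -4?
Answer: -282663487983/36367299698 ≈ -7.7725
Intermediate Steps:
S = 172749/322876 (S = -172749*(-1/322876) = 172749/322876 ≈ 0.53503)
x = -3272534 (x = (-260 + 1246)*(-1154 - 2165) = 986*(-3319) = -3272534)
I = 13090136 (I = -3272534*(-4) = 13090136)
I/((-901084/S)) = 13090136/((-901084/172749/322876)) = 13090136/((-901084*322876/172749)) = 13090136/(-290938397584/172749) = 13090136*(-172749/290938397584) = -282663487983/36367299698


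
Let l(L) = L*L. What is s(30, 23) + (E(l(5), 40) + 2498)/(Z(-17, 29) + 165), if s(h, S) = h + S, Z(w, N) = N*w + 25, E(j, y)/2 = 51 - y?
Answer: 4513/101 ≈ 44.683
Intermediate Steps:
l(L) = L**2
E(j, y) = 102 - 2*y (E(j, y) = 2*(51 - y) = 102 - 2*y)
Z(w, N) = 25 + N*w
s(h, S) = S + h
s(30, 23) + (E(l(5), 40) + 2498)/(Z(-17, 29) + 165) = (23 + 30) + ((102 - 2*40) + 2498)/((25 + 29*(-17)) + 165) = 53 + ((102 - 80) + 2498)/((25 - 493) + 165) = 53 + (22 + 2498)/(-468 + 165) = 53 + 2520/(-303) = 53 + 2520*(-1/303) = 53 - 840/101 = 4513/101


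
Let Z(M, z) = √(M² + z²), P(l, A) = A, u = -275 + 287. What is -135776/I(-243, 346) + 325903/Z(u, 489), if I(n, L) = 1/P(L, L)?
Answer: -46978496 + 325903*√26585/79755 ≈ -4.6978e+7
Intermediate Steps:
u = 12
I(n, L) = 1/L
-135776/I(-243, 346) + 325903/Z(u, 489) = -135776/(1/346) + 325903/(√(12² + 489²)) = -135776/1/346 + 325903/(√(144 + 239121)) = -135776*346 + 325903/(√239265) = -46978496 + 325903/((3*√26585)) = -46978496 + 325903*(√26585/79755) = -46978496 + 325903*√26585/79755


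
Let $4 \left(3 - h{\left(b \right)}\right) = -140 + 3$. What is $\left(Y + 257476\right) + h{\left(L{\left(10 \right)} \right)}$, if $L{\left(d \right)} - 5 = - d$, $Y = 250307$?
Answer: $\frac{2031281}{4} \approx 5.0782 \cdot 10^{5}$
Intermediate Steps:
$L{\left(d \right)} = 5 - d$
$h{\left(b \right)} = \frac{149}{4}$ ($h{\left(b \right)} = 3 - \frac{-140 + 3}{4} = 3 - - \frac{137}{4} = 3 + \frac{137}{4} = \frac{149}{4}$)
$\left(Y + 257476\right) + h{\left(L{\left(10 \right)} \right)} = \left(250307 + 257476\right) + \frac{149}{4} = 507783 + \frac{149}{4} = \frac{2031281}{4}$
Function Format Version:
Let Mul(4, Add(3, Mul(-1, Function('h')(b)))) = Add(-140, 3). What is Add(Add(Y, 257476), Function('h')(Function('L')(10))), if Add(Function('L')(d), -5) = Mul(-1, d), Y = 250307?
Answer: Rational(2031281, 4) ≈ 5.0782e+5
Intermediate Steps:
Function('L')(d) = Add(5, Mul(-1, d))
Function('h')(b) = Rational(149, 4) (Function('h')(b) = Add(3, Mul(Rational(-1, 4), Add(-140, 3))) = Add(3, Mul(Rational(-1, 4), -137)) = Add(3, Rational(137, 4)) = Rational(149, 4))
Add(Add(Y, 257476), Function('h')(Function('L')(10))) = Add(Add(250307, 257476), Rational(149, 4)) = Add(507783, Rational(149, 4)) = Rational(2031281, 4)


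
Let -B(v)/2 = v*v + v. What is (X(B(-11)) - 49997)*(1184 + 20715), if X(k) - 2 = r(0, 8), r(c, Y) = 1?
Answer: -1094818606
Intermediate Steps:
B(v) = -2*v - 2*v**2 (B(v) = -2*(v*v + v) = -2*(v**2 + v) = -2*(v + v**2) = -2*v - 2*v**2)
X(k) = 3 (X(k) = 2 + 1 = 3)
(X(B(-11)) - 49997)*(1184 + 20715) = (3 - 49997)*(1184 + 20715) = -49994*21899 = -1094818606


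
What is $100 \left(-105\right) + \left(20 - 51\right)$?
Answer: $-10531$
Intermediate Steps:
$100 \left(-105\right) + \left(20 - 51\right) = -10500 + \left(20 - 51\right) = -10500 - 31 = -10531$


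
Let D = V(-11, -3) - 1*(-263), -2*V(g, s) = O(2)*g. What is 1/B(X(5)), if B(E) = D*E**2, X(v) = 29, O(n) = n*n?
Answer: 1/239685 ≈ 4.1721e-6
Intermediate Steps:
O(n) = n**2
V(g, s) = -2*g (V(g, s) = -2**2*g/2 = -2*g)
D = 285 (D = -2*(-11) - 1*(-263) = 22 + 263 = 285)
B(E) = 285*E**2
1/B(X(5)) = 1/(285*29**2) = 1/(285*841) = 1/239685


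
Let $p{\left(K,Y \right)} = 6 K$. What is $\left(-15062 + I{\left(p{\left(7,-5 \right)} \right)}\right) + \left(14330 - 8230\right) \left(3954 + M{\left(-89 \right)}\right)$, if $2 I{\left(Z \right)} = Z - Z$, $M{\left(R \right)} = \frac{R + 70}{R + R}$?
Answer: $\frac{2145344032}{89} \approx 2.4105 \cdot 10^{7}$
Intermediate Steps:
$M{\left(R \right)} = \frac{70 + R}{2 R}$
$I{\left(Z \right)} = 0$ ($I{\left(Z \right)} = \frac{Z - Z}{2} = \frac{1}{2} \cdot 0 = 0$)
$\left(-15062 + I{\left(p{\left(7,-5 \right)} \right)}\right) + \left(14330 - 8230\right) \left(3954 + M{\left(-89 \right)}\right) = \left(-15062 + 0\right) + \left(14330 - 8230\right) \left(3954 + \frac{70 - 89}{2 \left(-89\right)}\right) = -15062 + 6100 \left(3954 + \frac{1}{2} \left(- \frac{1}{89}\right) \left(-19\right)\right) = -15062 + 6100 \left(3954 + \frac{19}{178}\right) = -15062 + 6100 \cdot \frac{703831}{178} = -15062 + \frac{2146684550}{89} = \frac{2145344032}{89}$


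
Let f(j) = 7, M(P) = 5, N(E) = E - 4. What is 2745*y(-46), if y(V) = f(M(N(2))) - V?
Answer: 145485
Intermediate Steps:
N(E) = -4 + E
y(V) = 7 - V
2745*y(-46) = 2745*(7 - 1*(-46)) = 2745*(7 + 46) = 2745*53 = 145485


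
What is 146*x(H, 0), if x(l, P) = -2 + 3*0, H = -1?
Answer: -292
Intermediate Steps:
x(l, P) = -2 (x(l, P) = -2 + 0 = -2)
146*x(H, 0) = 146*(-2) = -292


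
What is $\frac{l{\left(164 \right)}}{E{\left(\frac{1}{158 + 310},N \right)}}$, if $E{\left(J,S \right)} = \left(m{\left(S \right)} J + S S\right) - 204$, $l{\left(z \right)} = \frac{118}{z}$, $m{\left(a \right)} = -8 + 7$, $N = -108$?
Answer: $\frac{13806}{219894439} \approx 6.2785 \cdot 10^{-5}$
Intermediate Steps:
$m{\left(a \right)} = -1$
$E{\left(J,S \right)} = -204 + S^{2} - J$ ($E{\left(J,S \right)} = \left(- J + S S\right) - 204 = \left(- J + S^{2}\right) - 204 = \left(S^{2} - J\right) - 204 = -204 + S^{2} - J$)
$\frac{l{\left(164 \right)}}{E{\left(\frac{1}{158 + 310},N \right)}} = \frac{118 \cdot \frac{1}{164}}{-204 + \left(-108\right)^{2} - \frac{1}{158 + 310}} = \frac{118 \cdot \frac{1}{164}}{-204 + 11664 - \frac{1}{468}} = \frac{59}{82 \left(-204 + 11664 - \frac{1}{468}\right)} = \frac{59}{82 \cdot \frac{5363279}{468}} = \frac{59}{82} \cdot \frac{468}{5363279} = \frac{13806}{219894439}$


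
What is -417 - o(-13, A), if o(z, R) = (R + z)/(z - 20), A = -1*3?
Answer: -13777/33 ≈ -417.48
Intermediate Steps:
A = -3
o(z, R) = (R + z)/(-20 + z)
-417 - o(-13, A) = -417 - (-3 - 13)/(-20 - 13) = -417 - (-16)/(-33) = -417 - (-1)*(-16)/33 = -417 - 1*16/33 = -417 - 16/33 = -13777/33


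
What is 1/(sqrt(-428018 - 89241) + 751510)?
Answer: 751510/564767797359 - I*sqrt(517259)/564767797359 ≈ 1.3307e-6 - 1.2735e-9*I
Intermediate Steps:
1/(sqrt(-428018 - 89241) + 751510) = 1/(sqrt(-517259) + 751510) = 1/(I*sqrt(517259) + 751510) = 1/(751510 + I*sqrt(517259))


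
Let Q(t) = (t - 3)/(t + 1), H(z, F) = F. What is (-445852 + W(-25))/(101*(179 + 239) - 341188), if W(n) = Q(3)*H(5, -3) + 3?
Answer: 445849/298970 ≈ 1.4913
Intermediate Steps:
Q(t) = (-3 + t)/(1 + t)
W(n) = 3 (W(n) = ((-3 + 3)/(1 + 3))*(-3) + 3 = (0/4)*(-3) + 3 = ((1/4)*0)*(-3) + 3 = 0*(-3) + 3 = 0 + 3 = 3)
(-445852 + W(-25))/(101*(179 + 239) - 341188) = (-445852 + 3)/(101*(179 + 239) - 341188) = -445849/(101*418 - 341188) = -445849/(42218 - 341188) = -445849/(-298970) = -445849*(-1/298970) = 445849/298970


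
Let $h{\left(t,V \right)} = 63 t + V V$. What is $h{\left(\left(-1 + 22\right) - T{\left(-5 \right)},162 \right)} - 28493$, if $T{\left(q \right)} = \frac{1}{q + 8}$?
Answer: $-947$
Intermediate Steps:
$T{\left(q \right)} = \frac{1}{8 + q}$
$h{\left(t,V \right)} = V^{2} + 63 t$ ($h{\left(t,V \right)} = 63 t + V^{2} = V^{2} + 63 t$)
$h{\left(\left(-1 + 22\right) - T{\left(-5 \right)},162 \right)} - 28493 = \left(162^{2} + 63 \left(\left(-1 + 22\right) - \frac{1}{8 - 5}\right)\right) - 28493 = \left(26244 + 63 \left(21 - \frac{1}{3}\right)\right) - 28493 = \left(26244 + 63 \cdot \frac{62}{3}\right) - 28493 = \left(26244 + 1302\right) - 28493 = 27546 - 28493 = -947$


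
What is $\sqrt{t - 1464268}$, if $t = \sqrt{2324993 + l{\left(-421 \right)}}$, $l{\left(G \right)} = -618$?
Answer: $\sqrt{-1464268 + 25 \sqrt{3719}} \approx 1209.4 i$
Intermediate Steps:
$t = 25 \sqrt{3719}$ ($t = \sqrt{2324993 - 618} = \sqrt{2324375} = 25 \sqrt{3719} \approx 1524.6$)
$\sqrt{t - 1464268} = \sqrt{25 \sqrt{3719} - 1464268} = \sqrt{-1464268 + 25 \sqrt{3719}}$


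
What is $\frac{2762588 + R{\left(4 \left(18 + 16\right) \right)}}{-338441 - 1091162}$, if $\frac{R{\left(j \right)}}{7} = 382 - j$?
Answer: $- \frac{2764310}{1429603} \approx -1.9336$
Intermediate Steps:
$R{\left(j \right)} = 2674 - 7 j$ ($R{\left(j \right)} = 7 \left(382 - j\right) = 2674 - 7 j$)
$\frac{2762588 + R{\left(4 \left(18 + 16\right) \right)}}{-338441 - 1091162} = \frac{2762588 + \left(2674 - 7 \cdot 4 \left(18 + 16\right)\right)}{-338441 - 1091162} = \frac{2762588 + \left(2674 - 7 \cdot 4 \cdot 34\right)}{-1429603} = \left(2762588 + \left(2674 - 952\right)\right) \left(- \frac{1}{1429603}\right) = \left(2762588 + 1722\right) \left(- \frac{1}{1429603}\right) = 2764310 \left(- \frac{1}{1429603}\right) = - \frac{2764310}{1429603}$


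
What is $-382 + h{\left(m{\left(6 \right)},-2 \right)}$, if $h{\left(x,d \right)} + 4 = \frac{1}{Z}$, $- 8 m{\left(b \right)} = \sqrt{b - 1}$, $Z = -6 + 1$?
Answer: $- \frac{1931}{5} \approx -386.2$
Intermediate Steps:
$Z = -5$
$m{\left(b \right)} = - \frac{\sqrt{-1 + b}}{8}$ ($m{\left(b \right)} = - \frac{\sqrt{b - 1}}{8} = - \frac{\sqrt{-1 + b}}{8}$)
$h{\left(x,d \right)} = - \frac{21}{5}$ ($h{\left(x,d \right)} = -4 + \frac{1}{-5} = -4 - \frac{1}{5} = - \frac{21}{5}$)
$-382 + h{\left(m{\left(6 \right)},-2 \right)} = -382 - \frac{21}{5} = - \frac{1931}{5}$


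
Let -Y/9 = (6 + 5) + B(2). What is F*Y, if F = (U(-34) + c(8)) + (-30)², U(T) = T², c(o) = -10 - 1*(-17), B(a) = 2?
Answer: -241371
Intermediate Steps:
c(o) = 7 (c(o) = -10 + 17 = 7)
Y = -117 (Y = -9*((6 + 5) + 2) = -9*(11 + 2) = -9*13 = -117)
F = 2063 (F = ((-34)² + 7) + (-30)² = (1156 + 7) + 900 = 1163 + 900 = 2063)
F*Y = 2063*(-117) = -241371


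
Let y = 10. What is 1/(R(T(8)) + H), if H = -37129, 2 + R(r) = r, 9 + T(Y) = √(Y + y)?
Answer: -6190/229896597 - √2/459793194 ≈ -2.6928e-5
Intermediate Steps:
T(Y) = -9 + √(10 + Y) (T(Y) = -9 + √(Y + 10) = -9 + √(10 + Y))
R(r) = -2 + r
1/(R(T(8)) + H) = 1/((-2 + (-9 + √(10 + 8))) - 37129) = 1/((-2 + (-9 + √18)) - 37129) = 1/((-2 + (-9 + 3*√2)) - 37129) = 1/((-11 + 3*√2) - 37129) = 1/(-37140 + 3*√2)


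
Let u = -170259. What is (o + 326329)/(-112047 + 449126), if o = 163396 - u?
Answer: 34736/17741 ≈ 1.9580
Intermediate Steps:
o = 333655 (o = 163396 - 1*(-170259) = 163396 + 170259 = 333655)
(o + 326329)/(-112047 + 449126) = (333655 + 326329)/(-112047 + 449126) = 659984/337079 = 659984*(1/337079) = 34736/17741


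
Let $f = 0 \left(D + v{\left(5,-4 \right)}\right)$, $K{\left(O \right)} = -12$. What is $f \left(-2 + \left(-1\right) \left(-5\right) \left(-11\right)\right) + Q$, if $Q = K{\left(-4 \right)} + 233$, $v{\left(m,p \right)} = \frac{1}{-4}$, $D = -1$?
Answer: $221$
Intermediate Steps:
$v{\left(m,p \right)} = - \frac{1}{4}$
$f = 0$ ($f = 0 \left(-1 - \frac{1}{4}\right) = 0 \left(- \frac{5}{4}\right) = 0$)
$Q = 221$ ($Q = -12 + 233 = 221$)
$f \left(-2 + \left(-1\right) \left(-5\right) \left(-11\right)\right) + Q = 0 \left(-2 + \left(-1\right) \left(-5\right) \left(-11\right)\right) + 221 = 0 \left(-2 + 5 \left(-11\right)\right) + 221 = 0 \left(-2 - 55\right) + 221 = 0 \left(-57\right) + 221 = 0 + 221 = 221$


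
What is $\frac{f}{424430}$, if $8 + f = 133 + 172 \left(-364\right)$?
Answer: $- \frac{62483}{424430} \approx -0.14722$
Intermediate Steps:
$f = -62483$ ($f = -8 + \left(133 + 172 \left(-364\right)\right) = -8 + \left(133 - 62608\right) = -8 - 62475 = -62483$)
$\frac{f}{424430} = - \frac{62483}{424430}$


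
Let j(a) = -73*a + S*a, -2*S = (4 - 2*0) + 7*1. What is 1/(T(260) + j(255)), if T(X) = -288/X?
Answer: -130/2602419 ≈ -4.9954e-5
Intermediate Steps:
S = -11/2 (S = -((4 - 2*0) + 7*1)/2 = -((4 + 0) + 7)/2 = -(4 + 7)/2 = -1/2*11 = -11/2 ≈ -5.5000)
j(a) = -157*a/2 (j(a) = -73*a - 11*a/2 = -157*a/2)
1/(T(260) + j(255)) = 1/(-288/260 - 157/2*255) = 1/(-288*1/260 - 40035/2) = 1/(-72/65 - 40035/2) = 1/(-2602419/130) = -130/2602419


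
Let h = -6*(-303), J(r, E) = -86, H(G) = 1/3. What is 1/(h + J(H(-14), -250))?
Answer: 1/1732 ≈ 0.00057737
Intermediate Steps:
H(G) = ⅓
h = 1818
1/(h + J(H(-14), -250)) = 1/(1818 - 86) = 1/1732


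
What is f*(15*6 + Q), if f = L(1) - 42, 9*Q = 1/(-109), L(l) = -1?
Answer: -3796427/981 ≈ -3870.0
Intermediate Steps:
Q = -1/981 (Q = (⅑)/(-109) = (⅑)*(-1/109) = -1/981 ≈ -0.0010194)
f = -43 (f = -1 - 42 = -43)
f*(15*6 + Q) = -43*(15*6 - 1/981) = -43*(90 - 1/981) = -43*88289/981 = -3796427/981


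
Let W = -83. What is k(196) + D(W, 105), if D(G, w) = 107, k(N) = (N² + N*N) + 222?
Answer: 77161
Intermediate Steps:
k(N) = 222 + 2*N² (k(N) = (N² + N²) + 222 = 2*N² + 222 = 222 + 2*N²)
k(196) + D(W, 105) = (222 + 2*196²) + 107 = (222 + 2*38416) + 107 = (222 + 76832) + 107 = 77054 + 107 = 77161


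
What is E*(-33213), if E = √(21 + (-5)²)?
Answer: -33213*√46 ≈ -2.2526e+5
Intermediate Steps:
E = √46 (E = √(21 + 25) = √46 ≈ 6.7823)
E*(-33213) = √46*(-33213) = -33213*√46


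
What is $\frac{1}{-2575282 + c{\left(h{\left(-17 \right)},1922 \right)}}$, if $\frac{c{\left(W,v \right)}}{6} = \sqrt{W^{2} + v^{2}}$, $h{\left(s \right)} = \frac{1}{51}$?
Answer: $- \frac{372128249}{958315964716248} - \frac{17 \sqrt{9608312485}}{958315964716248} \approx -3.9005 \cdot 10^{-7}$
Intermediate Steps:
$h{\left(s \right)} = \frac{1}{51}$
$c{\left(W,v \right)} = 6 \sqrt{W^{2} + v^{2}}$
$\frac{1}{-2575282 + c{\left(h{\left(-17 \right)},1922 \right)}} = \frac{1}{-2575282 + 6 \sqrt{\left(\frac{1}{51}\right)^{2} + 1922^{2}}} = \frac{1}{-2575282 + 6 \sqrt{\frac{1}{2601} + 3694084}} = \frac{1}{-2575282 + 6 \sqrt{\frac{9608312485}{2601}}} = \frac{1}{-2575282 + 6 \frac{\sqrt{9608312485}}{51}} = \frac{1}{-2575282 + \frac{2 \sqrt{9608312485}}{17}}$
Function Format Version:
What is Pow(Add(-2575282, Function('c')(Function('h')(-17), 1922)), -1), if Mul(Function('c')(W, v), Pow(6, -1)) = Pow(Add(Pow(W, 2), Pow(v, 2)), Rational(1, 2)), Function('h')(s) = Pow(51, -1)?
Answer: Add(Rational(-372128249, 958315964716248), Mul(Rational(-17, 958315964716248), Pow(9608312485, Rational(1, 2)))) ≈ -3.9005e-7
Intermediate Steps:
Function('h')(s) = Rational(1, 51)
Function('c')(W, v) = Mul(6, Pow(Add(Pow(W, 2), Pow(v, 2)), Rational(1, 2)))
Pow(Add(-2575282, Function('c')(Function('h')(-17), 1922)), -1) = Pow(Add(-2575282, Mul(6, Pow(Add(Pow(Rational(1, 51), 2), Pow(1922, 2)), Rational(1, 2)))), -1) = Pow(Add(-2575282, Mul(6, Pow(Add(Rational(1, 2601), 3694084), Rational(1, 2)))), -1) = Pow(Add(-2575282, Mul(6, Pow(Rational(9608312485, 2601), Rational(1, 2)))), -1) = Pow(Add(-2575282, Mul(6, Mul(Rational(1, 51), Pow(9608312485, Rational(1, 2))))), -1) = Pow(Add(-2575282, Mul(Rational(2, 17), Pow(9608312485, Rational(1, 2)))), -1)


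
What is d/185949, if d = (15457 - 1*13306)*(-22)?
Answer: -5258/20661 ≈ -0.25449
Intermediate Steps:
d = -47322 (d = (15457 - 13306)*(-22) = 2151*(-22) = -47322)
d/185949 = -47322/185949 = -47322*1/185949 = -5258/20661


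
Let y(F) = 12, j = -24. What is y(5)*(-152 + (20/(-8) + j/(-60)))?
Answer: -9246/5 ≈ -1849.2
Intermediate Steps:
y(5)*(-152 + (20/(-8) + j/(-60))) = 12*(-152 + (20/(-8) - 24/(-60))) = 12*(-152 + (20*(-1/8) - 24*(-1/60))) = 12*(-152 + (-5/2 + 2/5)) = 12*(-152 - 21/10) = 12*(-1541/10) = -9246/5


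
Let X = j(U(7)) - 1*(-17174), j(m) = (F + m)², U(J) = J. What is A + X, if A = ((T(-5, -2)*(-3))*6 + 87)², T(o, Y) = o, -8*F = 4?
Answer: 194181/4 ≈ 48545.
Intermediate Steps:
F = -½ (F = -⅛*4 = -½ ≈ -0.50000)
j(m) = (-½ + m)²
A = 31329 (A = (-5*(-3)*6 + 87)² = (15*6 + 87)² = (90 + 87)² = 177² = 31329)
X = 68865/4 (X = (-1 + 2*7)²/4 - 1*(-17174) = (-1 + 14)²/4 + 17174 = (¼)*13² + 17174 = (¼)*169 + 17174 = 169/4 + 17174 = 68865/4 ≈ 17216.)
A + X = 31329 + 68865/4 = 194181/4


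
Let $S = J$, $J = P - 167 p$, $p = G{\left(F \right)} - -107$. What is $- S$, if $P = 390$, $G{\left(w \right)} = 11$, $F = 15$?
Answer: $19316$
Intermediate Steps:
$p = 118$ ($p = 11 - -107 = 11 + 107 = 118$)
$J = -19316$ ($J = 390 - 19706 = -19316$)
$S = -19316$
$- S = \left(-1\right) \left(-19316\right) = 19316$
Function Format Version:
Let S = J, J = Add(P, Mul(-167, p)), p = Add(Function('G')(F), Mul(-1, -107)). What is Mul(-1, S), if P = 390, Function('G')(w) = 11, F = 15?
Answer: 19316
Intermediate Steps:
p = 118 (p = Add(11, Mul(-1, -107)) = Add(11, 107) = 118)
J = -19316 (J = Add(390, Mul(-167, 118)) = Add(390, -19706) = -19316)
S = -19316
Mul(-1, S) = Mul(-1, -19316) = 19316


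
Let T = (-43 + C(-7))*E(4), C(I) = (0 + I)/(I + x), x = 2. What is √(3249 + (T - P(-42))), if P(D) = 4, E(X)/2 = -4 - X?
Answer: √97765/5 ≈ 62.535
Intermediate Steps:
C(I) = I/(2 + I) (C(I) = (0 + I)/(I + 2) = I/(2 + I))
E(X) = -8 - 2*X (E(X) = 2*(-4 - X) = -8 - 2*X)
T = 3328/5 (T = (-43 - 7/(2 - 7))*(-8 - 2*4) = (-43 - 7/(-5))*(-8 - 8) = (-43 - 7*(-⅕))*(-16) = (-43 + 7/5)*(-16) = -208/5*(-16) = 3328/5 ≈ 665.60)
√(3249 + (T - P(-42))) = √(3249 + (3328/5 - 1*4)) = √(3249 + (3328/5 - 4)) = √(3249 + 3308/5) = √(19553/5) = √97765/5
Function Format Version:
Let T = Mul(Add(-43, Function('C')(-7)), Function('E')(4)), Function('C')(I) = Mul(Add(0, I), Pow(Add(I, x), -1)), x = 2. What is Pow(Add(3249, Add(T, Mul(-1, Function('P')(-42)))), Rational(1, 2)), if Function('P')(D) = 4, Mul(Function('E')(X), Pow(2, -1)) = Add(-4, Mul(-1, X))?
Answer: Mul(Rational(1, 5), Pow(97765, Rational(1, 2))) ≈ 62.535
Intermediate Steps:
Function('C')(I) = Mul(I, Pow(Add(2, I), -1)) (Function('C')(I) = Mul(Add(0, I), Pow(Add(I, 2), -1)) = Mul(I, Pow(Add(2, I), -1)))
Function('E')(X) = Add(-8, Mul(-2, X)) (Function('E')(X) = Mul(2, Add(-4, Mul(-1, X))) = Add(-8, Mul(-2, X)))
T = Rational(3328, 5) (T = Mul(Add(-43, Mul(-7, Pow(Add(2, -7), -1))), Add(-8, Mul(-2, 4))) = Mul(Add(-43, Mul(-7, Pow(-5, -1))), Add(-8, -8)) = Mul(Add(-43, Mul(-7, Rational(-1, 5))), -16) = Mul(Add(-43, Rational(7, 5)), -16) = Mul(Rational(-208, 5), -16) = Rational(3328, 5) ≈ 665.60)
Pow(Add(3249, Add(T, Mul(-1, Function('P')(-42)))), Rational(1, 2)) = Pow(Add(3249, Add(Rational(3328, 5), Mul(-1, 4))), Rational(1, 2)) = Pow(Add(3249, Add(Rational(3328, 5), -4)), Rational(1, 2)) = Pow(Add(3249, Rational(3308, 5)), Rational(1, 2)) = Pow(Rational(19553, 5), Rational(1, 2)) = Mul(Rational(1, 5), Pow(97765, Rational(1, 2)))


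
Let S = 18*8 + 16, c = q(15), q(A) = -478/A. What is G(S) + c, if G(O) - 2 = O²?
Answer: 383552/15 ≈ 25570.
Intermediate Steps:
c = -478/15 ≈ -31.867
S = 160 (S = 144 + 16 = 160)
G(O) = 2 + O²
G(S) + c = (2 + 160²) - 478/15 = (2 + 25600) - 478/15 = 25602 - 478/15 = 383552/15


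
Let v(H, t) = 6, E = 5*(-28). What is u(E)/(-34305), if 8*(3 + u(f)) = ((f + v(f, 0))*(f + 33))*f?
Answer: 250918/34305 ≈ 7.3143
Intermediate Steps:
E = -140
u(f) = -3 + f*(6 + f)*(33 + f)/8 (u(f) = -3 + (((f + 6)*(f + 33))*f)/8 = -3 + (((6 + f)*(33 + f))*f)/8 = -3 + (f*(6 + f)*(33 + f))/8 = -3 + f*(6 + f)*(33 + f)/8)
u(E)/(-34305) = (-3 + (⅛)*(-140)³ + (39/8)*(-140)² + (99/4)*(-140))/(-34305) = (-3 + (⅛)*(-2744000) + (39/8)*19600 - 3465)*(-1/34305) = (-3 - 343000 + 95550 - 3465)*(-1/34305) = -250918*(-1/34305) = 250918/34305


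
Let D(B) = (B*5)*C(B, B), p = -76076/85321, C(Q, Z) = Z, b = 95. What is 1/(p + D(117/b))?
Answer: 154004405/1030641989 ≈ 0.14943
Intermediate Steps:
p = -76076/85321 (p = -76076*1/85321 = -76076/85321 ≈ -0.89164)
D(B) = 5*B**2 (D(B) = (B*5)*B = (5*B)*B = 5*B**2)
1/(p + D(117/b)) = 1/(-76076/85321 + 5*(117/95)**2) = 1/(-76076/85321 + 5*(13689/9025)) = 1/(-76076/85321 + 13689/1805) = 1/(1030641989/154004405) = 154004405/1030641989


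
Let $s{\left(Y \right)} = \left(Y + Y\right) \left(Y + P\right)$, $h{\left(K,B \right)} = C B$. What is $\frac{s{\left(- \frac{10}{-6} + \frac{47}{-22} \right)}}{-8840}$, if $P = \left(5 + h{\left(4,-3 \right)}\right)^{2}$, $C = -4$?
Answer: $\frac{590333}{19253520} \approx 0.030661$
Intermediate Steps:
$h{\left(K,B \right)} = - 4 B$
$P = 289$ ($P = \left(5 - -12\right)^{2} = \left(5 + 12\right)^{2} = 17^{2} = 289$)
$s{\left(Y \right)} = 2 Y \left(289 + Y\right)$ ($s{\left(Y \right)} = \left(Y + Y\right) \left(Y + 289\right) = 2 Y \left(289 + Y\right)$)
$\frac{s{\left(- \frac{10}{-6} + \frac{47}{-22} \right)}}{-8840} = \frac{2 \left(- \frac{10}{-6} + \frac{47}{-22}\right) \left(289 + \left(- \frac{10}{-6} + \frac{47}{-22}\right)\right)}{-8840} = 2 \left(\left(-10\right) \left(- \frac{1}{6}\right) + 47 \left(- \frac{1}{22}\right)\right) \left(289 + \left(\left(-10\right) \left(- \frac{1}{6}\right) + 47 \left(- \frac{1}{22}\right)\right)\right) \left(- \frac{1}{8840}\right) = 2 \left(\frac{5}{3} - \frac{47}{22}\right) \left(289 + \left(\frac{5}{3} - \frac{47}{22}\right)\right) \left(- \frac{1}{8840}\right) = 2 \left(- \frac{31}{66}\right) \left(289 - \frac{31}{66}\right) \left(- \frac{1}{8840}\right) = 2 \left(- \frac{31}{66}\right) \frac{19043}{66} \left(- \frac{1}{8840}\right) = \left(- \frac{590333}{2178}\right) \left(- \frac{1}{8840}\right) = \frac{590333}{19253520}$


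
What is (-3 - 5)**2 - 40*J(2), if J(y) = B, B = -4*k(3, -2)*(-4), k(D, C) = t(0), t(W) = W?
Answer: 64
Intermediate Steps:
k(D, C) = 0
B = 0 (B = -4*0*(-4) = 0*(-4) = 0)
J(y) = 0
(-3 - 5)**2 - 40*J(2) = (-3 - 5)**2 - 40*0 = (-8)**2 + 0 = 64 + 0 = 64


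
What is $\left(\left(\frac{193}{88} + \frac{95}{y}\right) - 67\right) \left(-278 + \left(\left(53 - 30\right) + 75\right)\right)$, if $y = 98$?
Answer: $\frac{12387015}{1078} \approx 11491.0$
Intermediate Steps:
$\left(\left(\frac{193}{88} + \frac{95}{y}\right) - 67\right) \left(-278 + \left(\left(53 - 30\right) + 75\right)\right) = \left(\left(\frac{193}{88} + \frac{95}{98}\right) - 67\right) \left(-278 + \left(\left(53 - 30\right) + 75\right)\right) = \left(\left(193 \cdot \frac{1}{88} + 95 \cdot \frac{1}{98}\right) - 67\right) \left(-278 + \left(23 + 75\right)\right) = \left(\left(\frac{193}{88} + \frac{95}{98}\right) - 67\right) \left(-278 + 98\right) = \left(\frac{13637}{4312} - 67\right) \left(-180\right) = \left(- \frac{275267}{4312}\right) \left(-180\right) = \frac{12387015}{1078}$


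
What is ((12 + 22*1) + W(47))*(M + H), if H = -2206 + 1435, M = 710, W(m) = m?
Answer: -4941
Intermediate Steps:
H = -771
((12 + 22*1) + W(47))*(M + H) = ((12 + 22*1) + 47)*(710 - 771) = ((12 + 22) + 47)*(-61) = (34 + 47)*(-61) = 81*(-61) = -4941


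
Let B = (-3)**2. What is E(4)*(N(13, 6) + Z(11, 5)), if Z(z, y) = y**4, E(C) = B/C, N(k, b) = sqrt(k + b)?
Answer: 5625/4 + 9*sqrt(19)/4 ≈ 1416.1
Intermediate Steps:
N(k, b) = sqrt(b + k)
B = 9
E(C) = 9/C
E(4)*(N(13, 6) + Z(11, 5)) = (9/4)*(sqrt(6 + 13) + 5**4) = (9*(1/4))*(sqrt(19) + 625) = 9*(625 + sqrt(19))/4 = 5625/4 + 9*sqrt(19)/4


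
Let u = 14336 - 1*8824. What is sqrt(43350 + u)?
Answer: sqrt(48862) ≈ 221.05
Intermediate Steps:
u = 5512 (u = 14336 - 8824 = 5512)
sqrt(43350 + u) = sqrt(43350 + 5512) = sqrt(48862)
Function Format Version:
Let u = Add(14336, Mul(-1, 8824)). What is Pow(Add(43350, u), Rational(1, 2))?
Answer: Pow(48862, Rational(1, 2)) ≈ 221.05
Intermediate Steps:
u = 5512 (u = Add(14336, -8824) = 5512)
Pow(Add(43350, u), Rational(1, 2)) = Pow(Add(43350, 5512), Rational(1, 2)) = Pow(48862, Rational(1, 2))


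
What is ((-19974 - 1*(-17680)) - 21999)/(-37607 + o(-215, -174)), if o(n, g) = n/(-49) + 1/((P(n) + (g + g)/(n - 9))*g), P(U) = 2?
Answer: 20608650741/31899688636 ≈ 0.64605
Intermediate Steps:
o(n, g) = -n/49 + 1/(g*(2 + 2*g/(-9 + n))) (o(n, g) = n/(-49) + 1/((2 + (g + g)/(n - 9))*g) = n*(-1/49) + 1/((2 + (2*g)/(-9 + n))*g) = -n/49 + 1/((2 + 2*g/(-9 + n))*g) = -n/49 + 1/(g*(2 + 2*g/(-9 + n))))
((-19974 - 1*(-17680)) - 21999)/(-37607 + o(-215, -174)) = ((-19974 - 1*(-17680)) - 21999)/(-37607 + (1/98)*(-441 + 49*(-215) - 2*(-174)*(-215)² - 2*(-215)*(-174)² + 18*(-174)*(-215))/(-174*(-9 - 174 - 215))) = ((-19974 + 17680) - 21999)/(-37607 + (1/98)*(-1/174)*(-441 - 10535 - 2*(-174)*46225 - 2*(-215)*30276 + 673380)/(-398)) = (-2294 - 21999)/(-37607 + (1/98)*(-1/174)*(-1/398)*(-441 - 10535 + 16086300 + 13018680 + 673380)) = -24293/(-37607 + (1/98)*(-1/174)*(-1/398)*29767384) = -24293/(-37607 + 3720923/848337) = -24293/(-31899688636/848337) = -24293*(-848337/31899688636) = 20608650741/31899688636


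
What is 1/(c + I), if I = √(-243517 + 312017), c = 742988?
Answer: 185747/138007774911 - 5*√685/276015549822 ≈ 1.3454e-6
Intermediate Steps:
I = 10*√685 (I = √68500 = 10*√685 ≈ 261.73)
1/(c + I) = 1/(742988 + 10*√685)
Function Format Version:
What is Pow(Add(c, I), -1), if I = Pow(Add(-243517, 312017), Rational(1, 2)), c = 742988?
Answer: Add(Rational(185747, 138007774911), Mul(Rational(-5, 276015549822), Pow(685, Rational(1, 2)))) ≈ 1.3454e-6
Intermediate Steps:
I = Mul(10, Pow(685, Rational(1, 2))) (I = Pow(68500, Rational(1, 2)) = Mul(10, Pow(685, Rational(1, 2))) ≈ 261.73)
Pow(Add(c, I), -1) = Pow(Add(742988, Mul(10, Pow(685, Rational(1, 2)))), -1)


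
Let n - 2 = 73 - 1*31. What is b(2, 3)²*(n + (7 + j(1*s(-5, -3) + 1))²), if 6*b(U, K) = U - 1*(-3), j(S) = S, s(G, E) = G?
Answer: 1325/36 ≈ 36.806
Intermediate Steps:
b(U, K) = ½ + U/6 (b(U, K) = (U - 1*(-3))/6 = (U + 3)/6 = (3 + U)/6 = ½ + U/6)
n = 44 (n = 2 + (73 - 1*31) = 2 + (73 - 31) = 2 + 42 = 44)
b(2, 3)²*(n + (7 + j(1*s(-5, -3) + 1))²) = (½ + (⅙)*2)²*(44 + (7 + (1*(-5) + 1))²) = (½ + ⅓)²*(44 + (7 + (-5 + 1))²) = (⅚)²*(44 + (7 - 4)²) = 25*(44 + 3²)/36 = 25*(44 + 9)/36 = (25/36)*53 = 1325/36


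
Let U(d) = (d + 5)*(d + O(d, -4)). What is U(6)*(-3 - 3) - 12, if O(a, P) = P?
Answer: -144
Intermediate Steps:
U(d) = (-4 + d)*(5 + d) (U(d) = (d + 5)*(d - 4) = (5 + d)*(-4 + d) = (-4 + d)*(5 + d))
U(6)*(-3 - 3) - 12 = (-20 + 6 + 6**2)*(-3 - 3) - 12 = (-20 + 6 + 36)*(-6) - 12 = 22*(-6) - 12 = -132 - 12 = -144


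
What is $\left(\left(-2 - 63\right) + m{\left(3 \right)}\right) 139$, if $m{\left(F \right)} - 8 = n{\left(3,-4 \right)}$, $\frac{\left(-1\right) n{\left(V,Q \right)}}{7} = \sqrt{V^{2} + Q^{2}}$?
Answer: $-12788$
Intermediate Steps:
$n{\left(V,Q \right)} = - 7 \sqrt{Q^{2} + V^{2}}$ ($n{\left(V,Q \right)} = - 7 \sqrt{V^{2} + Q^{2}} = - 7 \sqrt{Q^{2} + V^{2}}$)
$m{\left(F \right)} = -27$ ($m{\left(F \right)} = 8 - 7 \sqrt{\left(-4\right)^{2} + 3^{2}} = 8 - 7 \sqrt{16 + 9} = 8 - 7 \sqrt{25} = 8 - 35 = -27$)
$\left(\left(-2 - 63\right) + m{\left(3 \right)}\right) 139 = \left(\left(-2 - 63\right) - 27\right) 139 = \left(-65 - 27\right) 139 = \left(-92\right) 139 = -12788$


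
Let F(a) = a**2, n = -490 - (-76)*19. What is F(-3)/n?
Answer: 1/106 ≈ 0.0094340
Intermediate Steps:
n = 954 (n = -490 - 1*(-1444) = -490 + 1444 = 954)
F(-3)/n = (-3)**2/954 = 9*(1/954) = 1/106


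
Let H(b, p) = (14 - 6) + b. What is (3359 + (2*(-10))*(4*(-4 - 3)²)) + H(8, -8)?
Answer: -545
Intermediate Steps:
H(b, p) = 8 + b
(3359 + (2*(-10))*(4*(-4 - 3)²)) + H(8, -8) = (3359 + (2*(-10))*(4*(-4 - 3)²)) + (8 + 8) = (3359 - 80*(-7)²) + 16 = (3359 - 80*49) + 16 = (3359 - 20*196) + 16 = (3359 - 3920) + 16 = -561 + 16 = -545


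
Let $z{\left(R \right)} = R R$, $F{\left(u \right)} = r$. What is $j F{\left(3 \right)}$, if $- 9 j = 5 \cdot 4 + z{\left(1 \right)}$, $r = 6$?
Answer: $-14$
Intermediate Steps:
$F{\left(u \right)} = 6$
$z{\left(R \right)} = R^{2}$
$j = - \frac{7}{3}$ ($j = - \frac{5 \cdot 4 + 1^{2}}{9} = - \frac{20 + 1}{9} = \left(- \frac{1}{9}\right) 21 = - \frac{7}{3} \approx -2.3333$)
$j F{\left(3 \right)} = \left(- \frac{7}{3}\right) 6 = -14$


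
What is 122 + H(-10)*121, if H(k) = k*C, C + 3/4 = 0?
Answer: 2059/2 ≈ 1029.5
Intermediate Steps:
C = -3/4 (C = -3/4 + 0 = -3/4 ≈ -0.75000)
H(k) = -3*k/4 (H(k) = k*(-3/4) = -3*k/4)
122 + H(-10)*121 = 122 - 3/4*(-10)*121 = 122 + (15/2)*121 = 122 + 1815/2 = 2059/2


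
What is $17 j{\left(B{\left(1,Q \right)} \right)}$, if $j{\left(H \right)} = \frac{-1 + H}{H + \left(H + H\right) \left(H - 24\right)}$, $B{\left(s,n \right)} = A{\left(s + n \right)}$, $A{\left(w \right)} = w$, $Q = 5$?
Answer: $- \frac{17}{42} \approx -0.40476$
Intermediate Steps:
$B{\left(s,n \right)} = n + s$ ($B{\left(s,n \right)} = s + n = n + s$)
$j{\left(H \right)} = \frac{-1 + H}{H + 2 H \left(-24 + H\right)}$
$17 j{\left(B{\left(1,Q \right)} \right)} = 17 \frac{-1 + \left(5 + 1\right)}{\left(5 + 1\right) \left(-47 + 2 \left(5 + 1\right)\right)} = 17 \frac{-1 + 6}{6 \left(-47 + 2 \cdot 6\right)} = 17 \cdot \frac{1}{6} \frac{1}{-47 + 12} \cdot 5 = 17 \cdot \frac{1}{6} \frac{1}{-35} \cdot 5 = 17 \cdot \frac{1}{6} \left(- \frac{1}{35}\right) 5 = 17 \left(- \frac{1}{42}\right) = - \frac{17}{42}$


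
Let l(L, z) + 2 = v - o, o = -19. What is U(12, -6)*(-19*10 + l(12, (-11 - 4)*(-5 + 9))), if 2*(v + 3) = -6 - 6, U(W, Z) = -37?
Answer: 6734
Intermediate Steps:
v = -9 (v = -3 + (-6 - 6)/2 = -3 + (½)*(-12) = -3 - 6 = -9)
l(L, z) = 8 (l(L, z) = -2 + (-9 - 1*(-19)) = -2 + (-9 + 19) = -2 + 10 = 8)
U(12, -6)*(-19*10 + l(12, (-11 - 4)*(-5 + 9))) = -37*(-19*10 + 8) = -37*(-190 + 8) = -37*(-182) = 6734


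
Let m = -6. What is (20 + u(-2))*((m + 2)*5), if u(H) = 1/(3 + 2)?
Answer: -404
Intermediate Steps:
u(H) = ⅕ (u(H) = 1/5 = ⅕)
(20 + u(-2))*((m + 2)*5) = (20 + ⅕)*((-6 + 2)*5) = 101*(-4*5)/5 = (101/5)*(-20) = -404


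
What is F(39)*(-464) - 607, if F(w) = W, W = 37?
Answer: -17775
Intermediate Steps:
F(w) = 37
F(39)*(-464) - 607 = 37*(-464) - 607 = -17168 - 607 = -17775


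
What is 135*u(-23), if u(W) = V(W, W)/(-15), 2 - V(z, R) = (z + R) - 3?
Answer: -459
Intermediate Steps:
V(z, R) = 5 - R - z (V(z, R) = 2 - ((z + R) - 3) = 2 - ((R + z) - 3) = 2 - (-3 + R + z) = 2 + (3 - R - z) = 5 - R - z)
u(W) = -⅓ + 2*W/15 (u(W) = (5 - W - W)/(-15) = (5 - 2*W)*(-1/15) = -⅓ + 2*W/15)
135*u(-23) = 135*(-⅓ + (2/15)*(-23)) = 135*(-⅓ - 46/15) = 135*(-17/5) = -459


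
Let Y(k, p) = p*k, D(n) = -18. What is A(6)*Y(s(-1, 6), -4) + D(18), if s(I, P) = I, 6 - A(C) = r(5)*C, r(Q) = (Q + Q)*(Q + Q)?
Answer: -2394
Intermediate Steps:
r(Q) = 4*Q**2 (r(Q) = (2*Q)*(2*Q) = 4*Q**2)
A(C) = 6 - 100*C (A(C) = 6 - 4*5**2*C = 6 - 4*25*C = 6 - 100*C)
Y(k, p) = k*p
A(6)*Y(s(-1, 6), -4) + D(18) = (6 - 100*6)*(-1*(-4)) - 18 = (6 - 600)*4 - 18 = -594*4 - 18 = -2376 - 18 = -2394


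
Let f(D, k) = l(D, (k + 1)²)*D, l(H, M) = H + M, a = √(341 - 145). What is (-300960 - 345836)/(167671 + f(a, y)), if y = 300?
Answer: -646796/1436281 ≈ -0.45033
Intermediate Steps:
a = 14 (a = √196 = 14)
f(D, k) = D*(D + (1 + k)²) (f(D, k) = (D + (k + 1)²)*D = (D + (1 + k)²)*D = D*(D + (1 + k)²))
(-300960 - 345836)/(167671 + f(a, y)) = (-300960 - 345836)/(167671 + 14*(14 + (1 + 300)²)) = -646796/(167671 + 14*(14 + 301²)) = -646796/(167671 + 14*(14 + 90601)) = -646796/(167671 + 14*90615) = -646796/(167671 + 1268610) = -646796/1436281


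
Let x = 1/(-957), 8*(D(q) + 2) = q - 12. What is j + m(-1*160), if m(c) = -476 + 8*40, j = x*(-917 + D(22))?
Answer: -593497/3828 ≈ -155.04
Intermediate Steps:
D(q) = -7/2 + q/8 (D(q) = -2 + (q - 12)/8 = -2 + (-12 + q)/8 = -2 + (-3/2 + q/8) = -7/2 + q/8)
x = -1/957 ≈ -0.0010449
j = 3671/3828 (j = -(-917 + (-7/2 + (⅛)*22))/957 = -(-917 + (-7/2 + 11/4))/957 = -(-917 - ¾)/957 = -1/957*(-3671/4) = 3671/3828 ≈ 0.95899)
m(c) = -156 (m(c) = -476 + 320 = -156)
j + m(-1*160) = 3671/3828 - 156 = -593497/3828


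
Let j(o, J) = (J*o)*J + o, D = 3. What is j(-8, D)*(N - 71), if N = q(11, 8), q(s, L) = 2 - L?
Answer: 6160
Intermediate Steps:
N = -6 (N = 2 - 1*8 = 2 - 8 = -6)
j(o, J) = o + o*J² (j(o, J) = o*J² + o = o + o*J²)
j(-8, D)*(N - 71) = (-8*(1 + 3²))*(-6 - 71) = -8*(1 + 9)*(-77) = -8*10*(-77) = -80*(-77) = 6160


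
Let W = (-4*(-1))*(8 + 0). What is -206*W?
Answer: -6592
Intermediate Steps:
W = 32 (W = 4*8 = 32)
-206*W = -206*32 = -6592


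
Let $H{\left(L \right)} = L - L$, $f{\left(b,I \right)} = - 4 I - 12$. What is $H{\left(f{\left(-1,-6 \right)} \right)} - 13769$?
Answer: $-13769$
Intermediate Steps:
$f{\left(b,I \right)} = -12 - 4 I$
$H{\left(L \right)} = 0$
$H{\left(f{\left(-1,-6 \right)} \right)} - 13769 = 0 - 13769 = -13769$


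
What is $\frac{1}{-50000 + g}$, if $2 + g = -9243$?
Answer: $- \frac{1}{59245} \approx -1.6879 \cdot 10^{-5}$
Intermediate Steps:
$g = -9245$ ($g = -2 - 9243 = -9245$)
$\frac{1}{-50000 + g} = \frac{1}{-50000 - 9245} = \frac{1}{-59245} = - \frac{1}{59245}$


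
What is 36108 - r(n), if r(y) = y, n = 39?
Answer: 36069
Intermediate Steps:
36108 - r(n) = 36108 - 1*39 = 36108 - 39 = 36069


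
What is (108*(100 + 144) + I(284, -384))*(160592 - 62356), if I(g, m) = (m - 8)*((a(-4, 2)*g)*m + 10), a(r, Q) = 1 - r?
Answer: 21000125053312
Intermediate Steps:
I(g, m) = (-8 + m)*(10 + 5*g*m) (I(g, m) = (m - 8)*(((1 - 1*(-4))*g)*m + 10) = (-8 + m)*(((1 + 4)*g)*m + 10) = (-8 + m)*((5*g)*m + 10) = (-8 + m)*(5*g*m + 10) = (-8 + m)*(10 + 5*g*m))
(108*(100 + 144) + I(284, -384))*(160592 - 62356) = (108*(100 + 144) + (-80 + 10*(-384) - 40*284*(-384) + 5*284*(-384)²))*(160592 - 62356) = (108*244 + (-80 - 3840 + 4362240 + 5*284*147456))*98236 = (26352 + (-80 - 3840 + 4362240 + 209387520))*98236 = (26352 + 213745840)*98236 = 213772192*98236 = 21000125053312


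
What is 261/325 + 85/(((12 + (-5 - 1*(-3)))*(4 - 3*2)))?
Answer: -4481/1300 ≈ -3.4469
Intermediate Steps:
261/325 + 85/(((12 + (-5 - 1*(-3)))*(4 - 3*2))) = 261*(1/325) + 85/(((12 + (-5 + 3))*(4 - 6))) = 261/325 + 85/(((12 - 2)*(-2))) = 261/325 + 85/((10*(-2))) = 261/325 + 85/(-20) = 261/325 + 85*(-1/20) = 261/325 - 17/4 = -4481/1300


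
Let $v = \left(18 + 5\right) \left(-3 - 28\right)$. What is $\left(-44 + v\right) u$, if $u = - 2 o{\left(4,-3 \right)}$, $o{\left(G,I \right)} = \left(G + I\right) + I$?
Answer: $-3028$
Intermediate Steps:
$o{\left(G,I \right)} = G + 2 I$
$u = 4$ ($u = - 2 \left(4 + 2 \left(-3\right)\right) = - 2 \left(4 - 6\right) = \left(-2\right) \left(-2\right) = 4$)
$v = -713$ ($v = 23 \left(-31\right) = -713$)
$\left(-44 + v\right) u = \left(-44 - 713\right) 4 = \left(-757\right) 4 = -3028$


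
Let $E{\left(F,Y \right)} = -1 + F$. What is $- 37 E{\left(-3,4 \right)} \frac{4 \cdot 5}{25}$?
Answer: $\frac{592}{5} \approx 118.4$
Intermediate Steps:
$- 37 E{\left(-3,4 \right)} \frac{4 \cdot 5}{25} = - 37 \left(-1 - 3\right) \frac{4 \cdot 5}{25} = \left(-37\right) \left(-4\right) 20 \cdot \frac{1}{25} = 148 \cdot \frac{4}{5} = \frac{592}{5}$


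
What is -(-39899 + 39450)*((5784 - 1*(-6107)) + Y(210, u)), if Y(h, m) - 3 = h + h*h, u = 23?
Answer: 25235596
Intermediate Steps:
Y(h, m) = 3 + h + h**2 (Y(h, m) = 3 + (h + h*h) = 3 + (h + h**2) = 3 + h + h**2)
-(-39899 + 39450)*((5784 - 1*(-6107)) + Y(210, u)) = -(-39899 + 39450)*((5784 - 1*(-6107)) + (3 + 210 + 210**2)) = -(-449)*((5784 + 6107) + (3 + 210 + 44100)) = -(-449)*(11891 + 44313) = -(-449)*56204 = -1*(-25235596) = 25235596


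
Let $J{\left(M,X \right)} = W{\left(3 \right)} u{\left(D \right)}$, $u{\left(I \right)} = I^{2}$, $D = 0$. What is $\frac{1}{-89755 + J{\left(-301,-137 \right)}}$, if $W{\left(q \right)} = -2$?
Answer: $- \frac{1}{89755} \approx -1.1141 \cdot 10^{-5}$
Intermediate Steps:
$J{\left(M,X \right)} = 0$ ($J{\left(M,X \right)} = - 2 \cdot 0^{2} = \left(-2\right) 0 = 0$)
$\frac{1}{-89755 + J{\left(-301,-137 \right)}} = \frac{1}{-89755 + 0} = \frac{1}{-89755} = - \frac{1}{89755}$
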